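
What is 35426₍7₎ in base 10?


Positional values (base 7):
  6 × 7^0 = 6 × 1 = 6
  2 × 7^1 = 2 × 7 = 14
  4 × 7^2 = 4 × 49 = 196
  5 × 7^3 = 5 × 343 = 1715
  3 × 7^4 = 3 × 2401 = 7203
Sum = 6 + 14 + 196 + 1715 + 7203
= 9134


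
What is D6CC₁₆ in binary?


Each hex digit → 4 binary bits:
  D = 1101
  6 = 0110
  C = 1100
  C = 1100
Concatenate: 1101 0110 1100 1100
= 1101011011001100


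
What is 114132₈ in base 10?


Positional values:
Position 0: 2 × 8^0 = 2
Position 1: 3 × 8^1 = 24
Position 2: 1 × 8^2 = 64
Position 3: 4 × 8^3 = 2048
Position 4: 1 × 8^4 = 4096
Position 5: 1 × 8^5 = 32768
Sum = 2 + 24 + 64 + 2048 + 4096 + 32768
= 39002


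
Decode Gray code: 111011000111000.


Gray code: 111011000111000
MSB stays the same: 1
Each subsequent bit = prev_binary XOR current_gray:
  B[1] = 1 XOR 1 = 0
  B[2] = 0 XOR 1 = 1
  B[3] = 1 XOR 0 = 1
  B[4] = 1 XOR 1 = 0
  B[5] = 0 XOR 1 = 1
  B[6] = 1 XOR 0 = 1
  B[7] = 1 XOR 0 = 1
  B[8] = 1 XOR 0 = 1
  B[9] = 1 XOR 1 = 0
  B[10] = 0 XOR 1 = 1
  B[11] = 1 XOR 1 = 0
  B[12] = 0 XOR 0 = 0
  B[13] = 0 XOR 0 = 0
  B[14] = 0 XOR 0 = 0
= 101101111010000 (23504 decimal)


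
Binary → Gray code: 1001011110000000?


Binary: 1001011110000000
Gray code: G = B XOR (B >> 1)
B >> 1 = 0100101111000000
1001011110000000 XOR 0100101111000000:
  1 XOR 0 = 1
  0 XOR 1 = 1
  0 XOR 0 = 0
  1 XOR 0 = 1
  0 XOR 1 = 1
  1 XOR 0 = 1
  1 XOR 1 = 0
  1 XOR 1 = 0
  1 XOR 1 = 0
  0 XOR 1 = 1
  0 XOR 0 = 0
  0 XOR 0 = 0
  0 XOR 0 = 0
  0 XOR 0 = 0
  0 XOR 0 = 0
  0 XOR 0 = 0
= 1101110001000000


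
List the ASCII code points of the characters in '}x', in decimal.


String: '}x'  (2 characters)
Per-character ASCII lookup:
  '}': special character: '}' = 125
  'x': lowercase starts at 97: 'x' = 97 + 23 = 120
= 125 120


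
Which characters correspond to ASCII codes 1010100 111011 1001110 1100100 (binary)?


Codes (binary): 1010100 111011 1001110 1100100
Per-code ASCII lookup:
  1010100 = 84  (range 65-90: uppercase, 84 - 65 = 19) → 'T'
  111011 = 59  (special character) → ';'
  1001110 = 78  (range 65-90: uppercase, 78 - 65 = 13) → 'N'
  1100100 = 100  (range 97-122: lowercase, 100 - 97 = 3) → 'd'
= 'T;Nd'


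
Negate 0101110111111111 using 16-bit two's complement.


Original: 0101110111111111
Step 1 - Invert all bits: 1010001000000000
Step 2 - Add 1: 1010001000000000 + 1
= 1010001000000001 (represents -24063)


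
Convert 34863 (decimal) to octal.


Divide by 8 repeatedly:
34863 ÷ 8 = 4357 remainder 7
4357 ÷ 8 = 544 remainder 5
544 ÷ 8 = 68 remainder 0
68 ÷ 8 = 8 remainder 4
8 ÷ 8 = 1 remainder 0
1 ÷ 8 = 0 remainder 1
Reading remainders bottom-up:
= 0o104057


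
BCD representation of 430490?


Each digit → 4-bit binary:
  4 → 0100
  3 → 0011
  0 → 0000
  4 → 0100
  9 → 1001
  0 → 0000
= 0100 0011 0000 0100 1001 0000


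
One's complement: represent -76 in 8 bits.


Original: 01001100
Invert all bits:
  bit 0: 0 → 1
  bit 1: 1 → 0
  bit 2: 0 → 1
  bit 3: 0 → 1
  bit 4: 1 → 0
  bit 5: 1 → 0
  bit 6: 0 → 1
  bit 7: 0 → 1
= 10110011


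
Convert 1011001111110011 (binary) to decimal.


Positional values:
Bit 0: 1 × 2^0 = 1
Bit 1: 1 × 2^1 = 2
Bit 4: 1 × 2^4 = 16
Bit 5: 1 × 2^5 = 32
Bit 6: 1 × 2^6 = 64
Bit 7: 1 × 2^7 = 128
Bit 8: 1 × 2^8 = 256
Bit 9: 1 × 2^9 = 512
Bit 12: 1 × 2^12 = 4096
Bit 13: 1 × 2^13 = 8192
Bit 15: 1 × 2^15 = 32768
Sum = 1 + 2 + 16 + 32 + 64 + 128 + 256 + 512 + 4096 + 8192 + 32768
= 46067


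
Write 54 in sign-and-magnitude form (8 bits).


Sign bit: 0 (positive)
Magnitude: 54 = 0110110
= 00110110


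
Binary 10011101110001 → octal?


Group into 3-bit groups: 010011101110001
  010 = 2
  011 = 3
  101 = 5
  110 = 6
  001 = 1
= 0o23561


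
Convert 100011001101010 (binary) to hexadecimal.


Group into 4-bit nibbles: 0100011001101010
  0100 = 4
  0110 = 6
  0110 = 6
  1010 = A
= 0x466A


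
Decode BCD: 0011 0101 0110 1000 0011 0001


Each 4-bit group → digit:
  0011 → 3
  0101 → 5
  0110 → 6
  1000 → 8
  0011 → 3
  0001 → 1
= 356831


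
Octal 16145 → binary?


Each octal digit → 3 binary bits:
  1 = 001
  6 = 110
  1 = 001
  4 = 100
  5 = 101
Concatenate: 001 110 001 100 101
= 001110001100101


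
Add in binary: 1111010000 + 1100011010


Align and add column by column (LSB to MSB, carry propagating):
  01111010000
+ 01100011010
  -----------
  col 0: 0 + 0 + 0 (carry in) = 0 → bit 0, carry out 0
  col 1: 0 + 1 + 0 (carry in) = 1 → bit 1, carry out 0
  col 2: 0 + 0 + 0 (carry in) = 0 → bit 0, carry out 0
  col 3: 0 + 1 + 0 (carry in) = 1 → bit 1, carry out 0
  col 4: 1 + 1 + 0 (carry in) = 2 → bit 0, carry out 1
  col 5: 0 + 0 + 1 (carry in) = 1 → bit 1, carry out 0
  col 6: 1 + 0 + 0 (carry in) = 1 → bit 1, carry out 0
  col 7: 1 + 0 + 0 (carry in) = 1 → bit 1, carry out 0
  col 8: 1 + 1 + 0 (carry in) = 2 → bit 0, carry out 1
  col 9: 1 + 1 + 1 (carry in) = 3 → bit 1, carry out 1
  col 10: 0 + 0 + 1 (carry in) = 1 → bit 1, carry out 0
Reading bits MSB→LSB: 11011101010
Strip leading zeros: 11011101010
= 11011101010


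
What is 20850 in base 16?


Divide by 16 repeatedly:
20850 ÷ 16 = 1303 remainder 2 (2)
1303 ÷ 16 = 81 remainder 7 (7)
81 ÷ 16 = 5 remainder 1 (1)
5 ÷ 16 = 0 remainder 5 (5)
Reading remainders bottom-up:
= 0x5172


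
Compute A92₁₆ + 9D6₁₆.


Align and add column by column (LSB to MSB, each column mod 16 with carry):
  0A92
+ 09D6
  ----
  col 0: 2(2) + 6(6) + 0 (carry in) = 8 → 8(8), carry out 0
  col 1: 9(9) + D(13) + 0 (carry in) = 22 → 6(6), carry out 1
  col 2: A(10) + 9(9) + 1 (carry in) = 20 → 4(4), carry out 1
  col 3: 0(0) + 0(0) + 1 (carry in) = 1 → 1(1), carry out 0
Reading digits MSB→LSB: 1468
Strip leading zeros: 1468
= 0x1468


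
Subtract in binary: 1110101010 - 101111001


Align and subtract column by column (LSB to MSB, borrowing when needed):
  1110101010
- 0101111001
  ----------
  col 0: (0 - 0 borrow-in) - 1 → borrow from next column: (0+2) - 1 = 1, borrow out 1
  col 1: (1 - 1 borrow-in) - 0 → 0 - 0 = 0, borrow out 0
  col 2: (0 - 0 borrow-in) - 0 → 0 - 0 = 0, borrow out 0
  col 3: (1 - 0 borrow-in) - 1 → 1 - 1 = 0, borrow out 0
  col 4: (0 - 0 borrow-in) - 1 → borrow from next column: (0+2) - 1 = 1, borrow out 1
  col 5: (1 - 1 borrow-in) - 1 → borrow from next column: (0+2) - 1 = 1, borrow out 1
  col 6: (0 - 1 borrow-in) - 1 → borrow from next column: (-1+2) - 1 = 0, borrow out 1
  col 7: (1 - 1 borrow-in) - 0 → 0 - 0 = 0, borrow out 0
  col 8: (1 - 0 borrow-in) - 1 → 1 - 1 = 0, borrow out 0
  col 9: (1 - 0 borrow-in) - 0 → 1 - 0 = 1, borrow out 0
Reading bits MSB→LSB: 1000110001
Strip leading zeros: 1000110001
= 1000110001


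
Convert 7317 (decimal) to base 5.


Divide by 5 repeatedly:
7317 ÷ 5 = 1463 remainder 2
1463 ÷ 5 = 292 remainder 3
292 ÷ 5 = 58 remainder 2
58 ÷ 5 = 11 remainder 3
11 ÷ 5 = 2 remainder 1
2 ÷ 5 = 0 remainder 2
Reading remainders bottom-up:
= 213232


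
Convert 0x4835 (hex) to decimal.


Positional values:
Position 0: 5 × 16^0 = 5 × 1 = 5
Position 1: 3 × 16^1 = 3 × 16 = 48
Position 2: 8 × 16^2 = 8 × 256 = 2048
Position 3: 4 × 16^3 = 4 × 4096 = 16384
Sum = 5 + 48 + 2048 + 16384
= 18485


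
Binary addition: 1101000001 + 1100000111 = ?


Align and add column by column (LSB to MSB, carry propagating):
  01101000001
+ 01100000111
  -----------
  col 0: 1 + 1 + 0 (carry in) = 2 → bit 0, carry out 1
  col 1: 0 + 1 + 1 (carry in) = 2 → bit 0, carry out 1
  col 2: 0 + 1 + 1 (carry in) = 2 → bit 0, carry out 1
  col 3: 0 + 0 + 1 (carry in) = 1 → bit 1, carry out 0
  col 4: 0 + 0 + 0 (carry in) = 0 → bit 0, carry out 0
  col 5: 0 + 0 + 0 (carry in) = 0 → bit 0, carry out 0
  col 6: 1 + 0 + 0 (carry in) = 1 → bit 1, carry out 0
  col 7: 0 + 0 + 0 (carry in) = 0 → bit 0, carry out 0
  col 8: 1 + 1 + 0 (carry in) = 2 → bit 0, carry out 1
  col 9: 1 + 1 + 1 (carry in) = 3 → bit 1, carry out 1
  col 10: 0 + 0 + 1 (carry in) = 1 → bit 1, carry out 0
Reading bits MSB→LSB: 11001001000
Strip leading zeros: 11001001000
= 11001001000


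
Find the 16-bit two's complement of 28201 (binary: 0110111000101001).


Original: 0110111000101001
Step 1 - Invert all bits: 1001000111010110
Step 2 - Add 1: 1001000111010110 + 1
= 1001000111010111 (represents -28201)


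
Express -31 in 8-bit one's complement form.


Original: 00011111
Invert all bits:
  bit 0: 0 → 1
  bit 1: 0 → 1
  bit 2: 0 → 1
  bit 3: 1 → 0
  bit 4: 1 → 0
  bit 5: 1 → 0
  bit 6: 1 → 0
  bit 7: 1 → 0
= 11100000


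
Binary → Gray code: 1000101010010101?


Binary: 1000101010010101
Gray code: G = B XOR (B >> 1)
B >> 1 = 0100010101001010
1000101010010101 XOR 0100010101001010:
  1 XOR 0 = 1
  0 XOR 1 = 1
  0 XOR 0 = 0
  0 XOR 0 = 0
  1 XOR 0 = 1
  0 XOR 1 = 1
  1 XOR 0 = 1
  0 XOR 1 = 1
  1 XOR 0 = 1
  0 XOR 1 = 1
  0 XOR 0 = 0
  1 XOR 0 = 1
  0 XOR 1 = 1
  1 XOR 0 = 1
  0 XOR 1 = 1
  1 XOR 0 = 1
= 1100111111011111


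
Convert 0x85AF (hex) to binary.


Each hex digit → 4 binary bits:
  8 = 1000
  5 = 0101
  A = 1010
  F = 1111
Concatenate: 1000 0101 1010 1111
= 1000010110101111


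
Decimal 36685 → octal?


Divide by 8 repeatedly:
36685 ÷ 8 = 4585 remainder 5
4585 ÷ 8 = 573 remainder 1
573 ÷ 8 = 71 remainder 5
71 ÷ 8 = 8 remainder 7
8 ÷ 8 = 1 remainder 0
1 ÷ 8 = 0 remainder 1
Reading remainders bottom-up:
= 0o107515


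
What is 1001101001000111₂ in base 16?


Group into 4-bit nibbles: 1001101001000111
  1001 = 9
  1010 = A
  0100 = 4
  0111 = 7
= 0x9A47


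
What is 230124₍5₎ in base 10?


Positional values (base 5):
  4 × 5^0 = 4 × 1 = 4
  2 × 5^1 = 2 × 5 = 10
  1 × 5^2 = 1 × 25 = 25
  0 × 5^3 = 0 × 125 = 0
  3 × 5^4 = 3 × 625 = 1875
  2 × 5^5 = 2 × 3125 = 6250
Sum = 4 + 10 + 25 + 0 + 1875 + 6250
= 8164


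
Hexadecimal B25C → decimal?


Positional values:
Position 0: C × 16^0 = 12 × 1 = 12
Position 1: 5 × 16^1 = 5 × 16 = 80
Position 2: 2 × 16^2 = 2 × 256 = 512
Position 3: B × 16^3 = 11 × 4096 = 45056
Sum = 12 + 80 + 512 + 45056
= 45660


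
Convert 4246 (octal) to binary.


Each octal digit → 3 binary bits:
  4 = 100
  2 = 010
  4 = 100
  6 = 110
Concatenate: 100 010 100 110
= 100010100110


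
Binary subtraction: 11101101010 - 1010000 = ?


Align and subtract column by column (LSB to MSB, borrowing when needed):
  11101101010
- 00001010000
  -----------
  col 0: (0 - 0 borrow-in) - 0 → 0 - 0 = 0, borrow out 0
  col 1: (1 - 0 borrow-in) - 0 → 1 - 0 = 1, borrow out 0
  col 2: (0 - 0 borrow-in) - 0 → 0 - 0 = 0, borrow out 0
  col 3: (1 - 0 borrow-in) - 0 → 1 - 0 = 1, borrow out 0
  col 4: (0 - 0 borrow-in) - 1 → borrow from next column: (0+2) - 1 = 1, borrow out 1
  col 5: (1 - 1 borrow-in) - 0 → 0 - 0 = 0, borrow out 0
  col 6: (1 - 0 borrow-in) - 1 → 1 - 1 = 0, borrow out 0
  col 7: (0 - 0 borrow-in) - 0 → 0 - 0 = 0, borrow out 0
  col 8: (1 - 0 borrow-in) - 0 → 1 - 0 = 1, borrow out 0
  col 9: (1 - 0 borrow-in) - 0 → 1 - 0 = 1, borrow out 0
  col 10: (1 - 0 borrow-in) - 0 → 1 - 0 = 1, borrow out 0
Reading bits MSB→LSB: 11100011010
Strip leading zeros: 11100011010
= 11100011010


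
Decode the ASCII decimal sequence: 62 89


Codes (decimal): 62 89
Per-code ASCII lookup:
  62  (special character) → '>'
  89  (range 65-90: uppercase, 89 - 65 = 24) → 'Y'
= '>Y'


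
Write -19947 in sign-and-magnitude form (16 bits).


Sign bit: 1 (negative)
Magnitude: 19947 = 100110111101011
= 1100110111101011


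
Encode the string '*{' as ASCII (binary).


String: '*{'  (2 characters)
Per-character ASCII lookup:
  '*': special character: '*' = 42 → 101010
  '{': special character: '{' = 123 → 1111011
= 101010 1111011


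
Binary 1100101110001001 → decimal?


Positional values:
Bit 0: 1 × 2^0 = 1
Bit 3: 1 × 2^3 = 8
Bit 7: 1 × 2^7 = 128
Bit 8: 1 × 2^8 = 256
Bit 9: 1 × 2^9 = 512
Bit 11: 1 × 2^11 = 2048
Bit 14: 1 × 2^14 = 16384
Bit 15: 1 × 2^15 = 32768
Sum = 1 + 8 + 128 + 256 + 512 + 2048 + 16384 + 32768
= 52105


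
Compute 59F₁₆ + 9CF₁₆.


Align and add column by column (LSB to MSB, each column mod 16 with carry):
  059F
+ 09CF
  ----
  col 0: F(15) + F(15) + 0 (carry in) = 30 → E(14), carry out 1
  col 1: 9(9) + C(12) + 1 (carry in) = 22 → 6(6), carry out 1
  col 2: 5(5) + 9(9) + 1 (carry in) = 15 → F(15), carry out 0
  col 3: 0(0) + 0(0) + 0 (carry in) = 0 → 0(0), carry out 0
Reading digits MSB→LSB: 0F6E
Strip leading zeros: F6E
= 0xF6E


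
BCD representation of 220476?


Each digit → 4-bit binary:
  2 → 0010
  2 → 0010
  0 → 0000
  4 → 0100
  7 → 0111
  6 → 0110
= 0010 0010 0000 0100 0111 0110


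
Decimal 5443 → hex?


Divide by 16 repeatedly:
5443 ÷ 16 = 340 remainder 3 (3)
340 ÷ 16 = 21 remainder 4 (4)
21 ÷ 16 = 1 remainder 5 (5)
1 ÷ 16 = 0 remainder 1 (1)
Reading remainders bottom-up:
= 0x1543


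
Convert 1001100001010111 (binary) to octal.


Group into 3-bit groups: 001001100001010111
  001 = 1
  001 = 1
  100 = 4
  001 = 1
  010 = 2
  111 = 7
= 0o114127


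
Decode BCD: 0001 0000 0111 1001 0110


Each 4-bit group → digit:
  0001 → 1
  0000 → 0
  0111 → 7
  1001 → 9
  0110 → 6
= 10796


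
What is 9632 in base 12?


Divide by 12 repeatedly:
9632 ÷ 12 = 802 remainder 8
802 ÷ 12 = 66 remainder 10
66 ÷ 12 = 5 remainder 6
5 ÷ 12 = 0 remainder 5
Reading remainders bottom-up:
= 56A8


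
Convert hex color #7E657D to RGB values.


Hex: #7E657D
R = 7E₁₆ = 126
G = 65₁₆ = 101
B = 7D₁₆ = 125
= RGB(126, 101, 125)


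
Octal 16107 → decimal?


Positional values:
Position 0: 7 × 8^0 = 7
Position 1: 0 × 8^1 = 0
Position 2: 1 × 8^2 = 64
Position 3: 6 × 8^3 = 3072
Position 4: 1 × 8^4 = 4096
Sum = 7 + 0 + 64 + 3072 + 4096
= 7239


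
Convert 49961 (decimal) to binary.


Divide by 2 repeatedly:
49961 ÷ 2 = 24980 remainder 1
24980 ÷ 2 = 12490 remainder 0
12490 ÷ 2 = 6245 remainder 0
6245 ÷ 2 = 3122 remainder 1
3122 ÷ 2 = 1561 remainder 0
1561 ÷ 2 = 780 remainder 1
780 ÷ 2 = 390 remainder 0
390 ÷ 2 = 195 remainder 0
195 ÷ 2 = 97 remainder 1
97 ÷ 2 = 48 remainder 1
48 ÷ 2 = 24 remainder 0
24 ÷ 2 = 12 remainder 0
12 ÷ 2 = 6 remainder 0
6 ÷ 2 = 3 remainder 0
3 ÷ 2 = 1 remainder 1
1 ÷ 2 = 0 remainder 1
Reading remainders bottom-up:
= 1100001100101001


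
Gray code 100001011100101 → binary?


Gray code: 100001011100101
MSB stays the same: 1
Each subsequent bit = prev_binary XOR current_gray:
  B[1] = 1 XOR 0 = 1
  B[2] = 1 XOR 0 = 1
  B[3] = 1 XOR 0 = 1
  B[4] = 1 XOR 0 = 1
  B[5] = 1 XOR 1 = 0
  B[6] = 0 XOR 0 = 0
  B[7] = 0 XOR 1 = 1
  B[8] = 1 XOR 1 = 0
  B[9] = 0 XOR 1 = 1
  B[10] = 1 XOR 0 = 1
  B[11] = 1 XOR 0 = 1
  B[12] = 1 XOR 1 = 0
  B[13] = 0 XOR 0 = 0
  B[14] = 0 XOR 1 = 1
= 111110010111001 (31929 decimal)


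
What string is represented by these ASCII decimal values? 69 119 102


Codes (decimal): 69 119 102
Per-code ASCII lookup:
  69  (range 65-90: uppercase, 69 - 65 = 4) → 'E'
  119  (range 97-122: lowercase, 119 - 97 = 22) → 'w'
  102  (range 97-122: lowercase, 102 - 97 = 5) → 'f'
= 'Ewf'


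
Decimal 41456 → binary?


Divide by 2 repeatedly:
41456 ÷ 2 = 20728 remainder 0
20728 ÷ 2 = 10364 remainder 0
10364 ÷ 2 = 5182 remainder 0
5182 ÷ 2 = 2591 remainder 0
2591 ÷ 2 = 1295 remainder 1
1295 ÷ 2 = 647 remainder 1
647 ÷ 2 = 323 remainder 1
323 ÷ 2 = 161 remainder 1
161 ÷ 2 = 80 remainder 1
80 ÷ 2 = 40 remainder 0
40 ÷ 2 = 20 remainder 0
20 ÷ 2 = 10 remainder 0
10 ÷ 2 = 5 remainder 0
5 ÷ 2 = 2 remainder 1
2 ÷ 2 = 1 remainder 0
1 ÷ 2 = 0 remainder 1
Reading remainders bottom-up:
= 1010000111110000


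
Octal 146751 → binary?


Each octal digit → 3 binary bits:
  1 = 001
  4 = 100
  6 = 110
  7 = 111
  5 = 101
  1 = 001
Concatenate: 001 100 110 111 101 001
= 001100110111101001


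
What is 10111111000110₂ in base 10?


Positional values:
Bit 1: 1 × 2^1 = 2
Bit 2: 1 × 2^2 = 4
Bit 6: 1 × 2^6 = 64
Bit 7: 1 × 2^7 = 128
Bit 8: 1 × 2^8 = 256
Bit 9: 1 × 2^9 = 512
Bit 10: 1 × 2^10 = 1024
Bit 11: 1 × 2^11 = 2048
Bit 13: 1 × 2^13 = 8192
Sum = 2 + 4 + 64 + 128 + 256 + 512 + 1024 + 2048 + 8192
= 12230


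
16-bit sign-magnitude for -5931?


Sign bit: 1 (negative)
Magnitude: 5931 = 001011100101011
= 1001011100101011


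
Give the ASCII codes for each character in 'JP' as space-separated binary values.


String: 'JP'  (2 characters)
Per-character ASCII lookup:
  'J': uppercase starts at 65: 'J' = 65 + 9 = 74 → 1001010
  'P': uppercase starts at 65: 'P' = 65 + 15 = 80 → 1010000
= 1001010 1010000


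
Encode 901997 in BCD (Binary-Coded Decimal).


Each digit → 4-bit binary:
  9 → 1001
  0 → 0000
  1 → 0001
  9 → 1001
  9 → 1001
  7 → 0111
= 1001 0000 0001 1001 1001 0111


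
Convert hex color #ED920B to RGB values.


Hex: #ED920B
R = ED₁₆ = 237
G = 92₁₆ = 146
B = 0B₁₆ = 11
= RGB(237, 146, 11)


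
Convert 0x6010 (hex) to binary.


Each hex digit → 4 binary bits:
  6 = 0110
  0 = 0000
  1 = 0001
  0 = 0000
Concatenate: 0110 0000 0001 0000
= 0110000000010000


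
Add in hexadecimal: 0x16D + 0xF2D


Align and add column by column (LSB to MSB, each column mod 16 with carry):
  016D
+ 0F2D
  ----
  col 0: D(13) + D(13) + 0 (carry in) = 26 → A(10), carry out 1
  col 1: 6(6) + 2(2) + 1 (carry in) = 9 → 9(9), carry out 0
  col 2: 1(1) + F(15) + 0 (carry in) = 16 → 0(0), carry out 1
  col 3: 0(0) + 0(0) + 1 (carry in) = 1 → 1(1), carry out 0
Reading digits MSB→LSB: 109A
Strip leading zeros: 109A
= 0x109A


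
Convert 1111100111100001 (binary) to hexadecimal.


Group into 4-bit nibbles: 1111100111100001
  1111 = F
  1001 = 9
  1110 = E
  0001 = 1
= 0xF9E1


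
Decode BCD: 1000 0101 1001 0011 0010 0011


Each 4-bit group → digit:
  1000 → 8
  0101 → 5
  1001 → 9
  0011 → 3
  0010 → 2
  0011 → 3
= 859323


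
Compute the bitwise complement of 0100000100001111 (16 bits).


Original: 0100000100001111
Invert all bits:
  bit 0: 0 → 1
  bit 1: 1 → 0
  bit 2: 0 → 1
  bit 3: 0 → 1
  bit 4: 0 → 1
  bit 5: 0 → 1
  bit 6: 0 → 1
  bit 7: 1 → 0
  bit 8: 0 → 1
  bit 9: 0 → 1
  bit 10: 0 → 1
  bit 11: 0 → 1
  bit 12: 1 → 0
  bit 13: 1 → 0
  bit 14: 1 → 0
  bit 15: 1 → 0
= 1011111011110000


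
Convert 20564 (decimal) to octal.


Divide by 8 repeatedly:
20564 ÷ 8 = 2570 remainder 4
2570 ÷ 8 = 321 remainder 2
321 ÷ 8 = 40 remainder 1
40 ÷ 8 = 5 remainder 0
5 ÷ 8 = 0 remainder 5
Reading remainders bottom-up:
= 0o50124


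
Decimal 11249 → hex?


Divide by 16 repeatedly:
11249 ÷ 16 = 703 remainder 1 (1)
703 ÷ 16 = 43 remainder 15 (F)
43 ÷ 16 = 2 remainder 11 (B)
2 ÷ 16 = 0 remainder 2 (2)
Reading remainders bottom-up:
= 0x2BF1


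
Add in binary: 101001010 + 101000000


Align and add column by column (LSB to MSB, carry propagating):
  0101001010
+ 0101000000
  ----------
  col 0: 0 + 0 + 0 (carry in) = 0 → bit 0, carry out 0
  col 1: 1 + 0 + 0 (carry in) = 1 → bit 1, carry out 0
  col 2: 0 + 0 + 0 (carry in) = 0 → bit 0, carry out 0
  col 3: 1 + 0 + 0 (carry in) = 1 → bit 1, carry out 0
  col 4: 0 + 0 + 0 (carry in) = 0 → bit 0, carry out 0
  col 5: 0 + 0 + 0 (carry in) = 0 → bit 0, carry out 0
  col 6: 1 + 1 + 0 (carry in) = 2 → bit 0, carry out 1
  col 7: 0 + 0 + 1 (carry in) = 1 → bit 1, carry out 0
  col 8: 1 + 1 + 0 (carry in) = 2 → bit 0, carry out 1
  col 9: 0 + 0 + 1 (carry in) = 1 → bit 1, carry out 0
Reading bits MSB→LSB: 1010001010
Strip leading zeros: 1010001010
= 1010001010


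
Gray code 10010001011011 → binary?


Gray code: 10010001011011
MSB stays the same: 1
Each subsequent bit = prev_binary XOR current_gray:
  B[1] = 1 XOR 0 = 1
  B[2] = 1 XOR 0 = 1
  B[3] = 1 XOR 1 = 0
  B[4] = 0 XOR 0 = 0
  B[5] = 0 XOR 0 = 0
  B[6] = 0 XOR 0 = 0
  B[7] = 0 XOR 1 = 1
  B[8] = 1 XOR 0 = 1
  B[9] = 1 XOR 1 = 0
  B[10] = 0 XOR 1 = 1
  B[11] = 1 XOR 0 = 1
  B[12] = 1 XOR 1 = 0
  B[13] = 0 XOR 1 = 1
= 11100001101101 (14445 decimal)


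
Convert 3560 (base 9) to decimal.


Positional values (base 9):
  0 × 9^0 = 0 × 1 = 0
  6 × 9^1 = 6 × 9 = 54
  5 × 9^2 = 5 × 81 = 405
  3 × 9^3 = 3 × 729 = 2187
Sum = 0 + 54 + 405 + 2187
= 2646


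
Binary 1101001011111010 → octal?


Group into 3-bit groups: 001101001011111010
  001 = 1
  101 = 5
  001 = 1
  011 = 3
  111 = 7
  010 = 2
= 0o151372


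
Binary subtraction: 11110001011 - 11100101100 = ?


Align and subtract column by column (LSB to MSB, borrowing when needed):
  11110001011
- 11100101100
  -----------
  col 0: (1 - 0 borrow-in) - 0 → 1 - 0 = 1, borrow out 0
  col 1: (1 - 0 borrow-in) - 0 → 1 - 0 = 1, borrow out 0
  col 2: (0 - 0 borrow-in) - 1 → borrow from next column: (0+2) - 1 = 1, borrow out 1
  col 3: (1 - 1 borrow-in) - 1 → borrow from next column: (0+2) - 1 = 1, borrow out 1
  col 4: (0 - 1 borrow-in) - 0 → borrow from next column: (-1+2) - 0 = 1, borrow out 1
  col 5: (0 - 1 borrow-in) - 1 → borrow from next column: (-1+2) - 1 = 0, borrow out 1
  col 6: (0 - 1 borrow-in) - 0 → borrow from next column: (-1+2) - 0 = 1, borrow out 1
  col 7: (1 - 1 borrow-in) - 0 → 0 - 0 = 0, borrow out 0
  col 8: (1 - 0 borrow-in) - 1 → 1 - 1 = 0, borrow out 0
  col 9: (1 - 0 borrow-in) - 1 → 1 - 1 = 0, borrow out 0
  col 10: (1 - 0 borrow-in) - 1 → 1 - 1 = 0, borrow out 0
Reading bits MSB→LSB: 00001011111
Strip leading zeros: 1011111
= 1011111


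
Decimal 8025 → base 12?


Divide by 12 repeatedly:
8025 ÷ 12 = 668 remainder 9
668 ÷ 12 = 55 remainder 8
55 ÷ 12 = 4 remainder 7
4 ÷ 12 = 0 remainder 4
Reading remainders bottom-up:
= 4789


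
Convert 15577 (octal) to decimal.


Positional values:
Position 0: 7 × 8^0 = 7
Position 1: 7 × 8^1 = 56
Position 2: 5 × 8^2 = 320
Position 3: 5 × 8^3 = 2560
Position 4: 1 × 8^4 = 4096
Sum = 7 + 56 + 320 + 2560 + 4096
= 7039


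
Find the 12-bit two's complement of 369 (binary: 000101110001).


Original: 000101110001
Step 1 - Invert all bits: 111010001110
Step 2 - Add 1: 111010001110 + 1
= 111010001111 (represents -369)


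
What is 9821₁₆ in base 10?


Positional values:
Position 0: 1 × 16^0 = 1 × 1 = 1
Position 1: 2 × 16^1 = 2 × 16 = 32
Position 2: 8 × 16^2 = 8 × 256 = 2048
Position 3: 9 × 16^3 = 9 × 4096 = 36864
Sum = 1 + 32 + 2048 + 36864
= 38945


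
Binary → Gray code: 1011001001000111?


Binary: 1011001001000111
Gray code: G = B XOR (B >> 1)
B >> 1 = 0101100100100011
1011001001000111 XOR 0101100100100011:
  1 XOR 0 = 1
  0 XOR 1 = 1
  1 XOR 0 = 1
  1 XOR 1 = 0
  0 XOR 1 = 1
  0 XOR 0 = 0
  1 XOR 0 = 1
  0 XOR 1 = 1
  0 XOR 0 = 0
  1 XOR 0 = 1
  0 XOR 1 = 1
  0 XOR 0 = 0
  0 XOR 0 = 0
  1 XOR 0 = 1
  1 XOR 1 = 0
  1 XOR 1 = 0
= 1110101101100100


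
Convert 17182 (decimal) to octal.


Divide by 8 repeatedly:
17182 ÷ 8 = 2147 remainder 6
2147 ÷ 8 = 268 remainder 3
268 ÷ 8 = 33 remainder 4
33 ÷ 8 = 4 remainder 1
4 ÷ 8 = 0 remainder 4
Reading remainders bottom-up:
= 0o41436


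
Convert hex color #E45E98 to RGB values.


Hex: #E45E98
R = E4₁₆ = 228
G = 5E₁₆ = 94
B = 98₁₆ = 152
= RGB(228, 94, 152)


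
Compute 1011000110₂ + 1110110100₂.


Align and add column by column (LSB to MSB, carry propagating):
  01011000110
+ 01110110100
  -----------
  col 0: 0 + 0 + 0 (carry in) = 0 → bit 0, carry out 0
  col 1: 1 + 0 + 0 (carry in) = 1 → bit 1, carry out 0
  col 2: 1 + 1 + 0 (carry in) = 2 → bit 0, carry out 1
  col 3: 0 + 0 + 1 (carry in) = 1 → bit 1, carry out 0
  col 4: 0 + 1 + 0 (carry in) = 1 → bit 1, carry out 0
  col 5: 0 + 1 + 0 (carry in) = 1 → bit 1, carry out 0
  col 6: 1 + 0 + 0 (carry in) = 1 → bit 1, carry out 0
  col 7: 1 + 1 + 0 (carry in) = 2 → bit 0, carry out 1
  col 8: 0 + 1 + 1 (carry in) = 2 → bit 0, carry out 1
  col 9: 1 + 1 + 1 (carry in) = 3 → bit 1, carry out 1
  col 10: 0 + 0 + 1 (carry in) = 1 → bit 1, carry out 0
Reading bits MSB→LSB: 11001111010
Strip leading zeros: 11001111010
= 11001111010


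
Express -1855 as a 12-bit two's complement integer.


Original: 011100111111
Step 1 - Invert all bits: 100011000000
Step 2 - Add 1: 100011000000 + 1
= 100011000001 (represents -1855)


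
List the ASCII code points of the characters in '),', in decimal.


String: '),'  (2 characters)
Per-character ASCII lookup:
  ')': special character: ')' = 41
  ',': special character: ',' = 44
= 41 44


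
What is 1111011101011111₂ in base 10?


Positional values:
Bit 0: 1 × 2^0 = 1
Bit 1: 1 × 2^1 = 2
Bit 2: 1 × 2^2 = 4
Bit 3: 1 × 2^3 = 8
Bit 4: 1 × 2^4 = 16
Bit 6: 1 × 2^6 = 64
Bit 8: 1 × 2^8 = 256
Bit 9: 1 × 2^9 = 512
Bit 10: 1 × 2^10 = 1024
Bit 12: 1 × 2^12 = 4096
Bit 13: 1 × 2^13 = 8192
Bit 14: 1 × 2^14 = 16384
Bit 15: 1 × 2^15 = 32768
Sum = 1 + 2 + 4 + 8 + 16 + 64 + 256 + 512 + 1024 + 4096 + 8192 + 16384 + 32768
= 63327


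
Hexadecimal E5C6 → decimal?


Positional values:
Position 0: 6 × 16^0 = 6 × 1 = 6
Position 1: C × 16^1 = 12 × 16 = 192
Position 2: 5 × 16^2 = 5 × 256 = 1280
Position 3: E × 16^3 = 14 × 4096 = 57344
Sum = 6 + 192 + 1280 + 57344
= 58822


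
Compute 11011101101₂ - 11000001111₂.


Align and subtract column by column (LSB to MSB, borrowing when needed):
  11011101101
- 11000001111
  -----------
  col 0: (1 - 0 borrow-in) - 1 → 1 - 1 = 0, borrow out 0
  col 1: (0 - 0 borrow-in) - 1 → borrow from next column: (0+2) - 1 = 1, borrow out 1
  col 2: (1 - 1 borrow-in) - 1 → borrow from next column: (0+2) - 1 = 1, borrow out 1
  col 3: (1 - 1 borrow-in) - 1 → borrow from next column: (0+2) - 1 = 1, borrow out 1
  col 4: (0 - 1 borrow-in) - 0 → borrow from next column: (-1+2) - 0 = 1, borrow out 1
  col 5: (1 - 1 borrow-in) - 0 → 0 - 0 = 0, borrow out 0
  col 6: (1 - 0 borrow-in) - 0 → 1 - 0 = 1, borrow out 0
  col 7: (1 - 0 borrow-in) - 0 → 1 - 0 = 1, borrow out 0
  col 8: (0 - 0 borrow-in) - 0 → 0 - 0 = 0, borrow out 0
  col 9: (1 - 0 borrow-in) - 1 → 1 - 1 = 0, borrow out 0
  col 10: (1 - 0 borrow-in) - 1 → 1 - 1 = 0, borrow out 0
Reading bits MSB→LSB: 00011011110
Strip leading zeros: 11011110
= 11011110


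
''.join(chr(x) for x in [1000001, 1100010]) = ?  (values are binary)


Codes (binary): 1000001 1100010
Per-code ASCII lookup:
  1000001 = 65  (range 65-90: uppercase, 65 - 65 = 0) → 'A'
  1100010 = 98  (range 97-122: lowercase, 98 - 97 = 1) → 'b'
= 'Ab'


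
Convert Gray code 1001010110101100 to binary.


Gray code: 1001010110101100
MSB stays the same: 1
Each subsequent bit = prev_binary XOR current_gray:
  B[1] = 1 XOR 0 = 1
  B[2] = 1 XOR 0 = 1
  B[3] = 1 XOR 1 = 0
  B[4] = 0 XOR 0 = 0
  B[5] = 0 XOR 1 = 1
  B[6] = 1 XOR 0 = 1
  B[7] = 1 XOR 1 = 0
  B[8] = 0 XOR 1 = 1
  B[9] = 1 XOR 0 = 1
  B[10] = 1 XOR 1 = 0
  B[11] = 0 XOR 0 = 0
  B[12] = 0 XOR 1 = 1
  B[13] = 1 XOR 1 = 0
  B[14] = 0 XOR 0 = 0
  B[15] = 0 XOR 0 = 0
= 1110011011001000 (59080 decimal)


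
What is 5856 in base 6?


Divide by 6 repeatedly:
5856 ÷ 6 = 976 remainder 0
976 ÷ 6 = 162 remainder 4
162 ÷ 6 = 27 remainder 0
27 ÷ 6 = 4 remainder 3
4 ÷ 6 = 0 remainder 4
Reading remainders bottom-up:
= 43040


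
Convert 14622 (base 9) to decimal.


Positional values (base 9):
  2 × 9^0 = 2 × 1 = 2
  2 × 9^1 = 2 × 9 = 18
  6 × 9^2 = 6 × 81 = 486
  4 × 9^3 = 4 × 729 = 2916
  1 × 9^4 = 1 × 6561 = 6561
Sum = 2 + 18 + 486 + 2916 + 6561
= 9983


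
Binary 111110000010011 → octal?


Group into 3-bit groups: 111110000010011
  111 = 7
  110 = 6
  000 = 0
  010 = 2
  011 = 3
= 0o76023


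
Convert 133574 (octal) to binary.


Each octal digit → 3 binary bits:
  1 = 001
  3 = 011
  3 = 011
  5 = 101
  7 = 111
  4 = 100
Concatenate: 001 011 011 101 111 100
= 001011011101111100


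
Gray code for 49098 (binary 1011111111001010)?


Binary: 1011111111001010
Gray code: G = B XOR (B >> 1)
B >> 1 = 0101111111100101
1011111111001010 XOR 0101111111100101:
  1 XOR 0 = 1
  0 XOR 1 = 1
  1 XOR 0 = 1
  1 XOR 1 = 0
  1 XOR 1 = 0
  1 XOR 1 = 0
  1 XOR 1 = 0
  1 XOR 1 = 0
  1 XOR 1 = 0
  1 XOR 1 = 0
  0 XOR 1 = 1
  0 XOR 0 = 0
  1 XOR 0 = 1
  0 XOR 1 = 1
  1 XOR 0 = 1
  0 XOR 1 = 1
= 1110000000101111


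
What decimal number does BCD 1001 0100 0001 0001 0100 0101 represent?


Each 4-bit group → digit:
  1001 → 9
  0100 → 4
  0001 → 1
  0001 → 1
  0100 → 4
  0101 → 5
= 941145


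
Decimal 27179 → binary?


Divide by 2 repeatedly:
27179 ÷ 2 = 13589 remainder 1
13589 ÷ 2 = 6794 remainder 1
6794 ÷ 2 = 3397 remainder 0
3397 ÷ 2 = 1698 remainder 1
1698 ÷ 2 = 849 remainder 0
849 ÷ 2 = 424 remainder 1
424 ÷ 2 = 212 remainder 0
212 ÷ 2 = 106 remainder 0
106 ÷ 2 = 53 remainder 0
53 ÷ 2 = 26 remainder 1
26 ÷ 2 = 13 remainder 0
13 ÷ 2 = 6 remainder 1
6 ÷ 2 = 3 remainder 0
3 ÷ 2 = 1 remainder 1
1 ÷ 2 = 0 remainder 1
Reading remainders bottom-up:
= 110101000101011


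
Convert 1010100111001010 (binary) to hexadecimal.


Group into 4-bit nibbles: 1010100111001010
  1010 = A
  1001 = 9
  1100 = C
  1010 = A
= 0xA9CA


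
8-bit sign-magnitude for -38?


Sign bit: 1 (negative)
Magnitude: 38 = 0100110
= 10100110


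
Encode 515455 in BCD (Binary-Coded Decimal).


Each digit → 4-bit binary:
  5 → 0101
  1 → 0001
  5 → 0101
  4 → 0100
  5 → 0101
  5 → 0101
= 0101 0001 0101 0100 0101 0101


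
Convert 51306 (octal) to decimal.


Positional values:
Position 0: 6 × 8^0 = 6
Position 1: 0 × 8^1 = 0
Position 2: 3 × 8^2 = 192
Position 3: 1 × 8^3 = 512
Position 4: 5 × 8^4 = 20480
Sum = 6 + 0 + 192 + 512 + 20480
= 21190


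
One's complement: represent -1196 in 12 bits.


Original: 010010101100
Invert all bits:
  bit 0: 0 → 1
  bit 1: 1 → 0
  bit 2: 0 → 1
  bit 3: 0 → 1
  bit 4: 1 → 0
  bit 5: 0 → 1
  bit 6: 1 → 0
  bit 7: 0 → 1
  bit 8: 1 → 0
  bit 9: 1 → 0
  bit 10: 0 → 1
  bit 11: 0 → 1
= 101101010011


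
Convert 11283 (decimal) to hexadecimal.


Divide by 16 repeatedly:
11283 ÷ 16 = 705 remainder 3 (3)
705 ÷ 16 = 44 remainder 1 (1)
44 ÷ 16 = 2 remainder 12 (C)
2 ÷ 16 = 0 remainder 2 (2)
Reading remainders bottom-up:
= 0x2C13


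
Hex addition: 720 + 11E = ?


Align and add column by column (LSB to MSB, each column mod 16 with carry):
  0720
+ 011E
  ----
  col 0: 0(0) + E(14) + 0 (carry in) = 14 → E(14), carry out 0
  col 1: 2(2) + 1(1) + 0 (carry in) = 3 → 3(3), carry out 0
  col 2: 7(7) + 1(1) + 0 (carry in) = 8 → 8(8), carry out 0
  col 3: 0(0) + 0(0) + 0 (carry in) = 0 → 0(0), carry out 0
Reading digits MSB→LSB: 083E
Strip leading zeros: 83E
= 0x83E


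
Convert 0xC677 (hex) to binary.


Each hex digit → 4 binary bits:
  C = 1100
  6 = 0110
  7 = 0111
  7 = 0111
Concatenate: 1100 0110 0111 0111
= 1100011001110111


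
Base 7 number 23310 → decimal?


Positional values (base 7):
  0 × 7^0 = 0 × 1 = 0
  1 × 7^1 = 1 × 7 = 7
  3 × 7^2 = 3 × 49 = 147
  3 × 7^3 = 3 × 343 = 1029
  2 × 7^4 = 2 × 2401 = 4802
Sum = 0 + 7 + 147 + 1029 + 4802
= 5985


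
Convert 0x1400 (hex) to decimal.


Positional values:
Position 0: 0 × 16^0 = 0 × 1 = 0
Position 1: 0 × 16^1 = 0 × 16 = 0
Position 2: 4 × 16^2 = 4 × 256 = 1024
Position 3: 1 × 16^3 = 1 × 4096 = 4096
Sum = 0 + 0 + 1024 + 4096
= 5120


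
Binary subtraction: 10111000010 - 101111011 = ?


Align and subtract column by column (LSB to MSB, borrowing when needed):
  10111000010
- 00101111011
  -----------
  col 0: (0 - 0 borrow-in) - 1 → borrow from next column: (0+2) - 1 = 1, borrow out 1
  col 1: (1 - 1 borrow-in) - 1 → borrow from next column: (0+2) - 1 = 1, borrow out 1
  col 2: (0 - 1 borrow-in) - 0 → borrow from next column: (-1+2) - 0 = 1, borrow out 1
  col 3: (0 - 1 borrow-in) - 1 → borrow from next column: (-1+2) - 1 = 0, borrow out 1
  col 4: (0 - 1 borrow-in) - 1 → borrow from next column: (-1+2) - 1 = 0, borrow out 1
  col 5: (0 - 1 borrow-in) - 1 → borrow from next column: (-1+2) - 1 = 0, borrow out 1
  col 6: (1 - 1 borrow-in) - 1 → borrow from next column: (0+2) - 1 = 1, borrow out 1
  col 7: (1 - 1 borrow-in) - 0 → 0 - 0 = 0, borrow out 0
  col 8: (1 - 0 borrow-in) - 1 → 1 - 1 = 0, borrow out 0
  col 9: (0 - 0 borrow-in) - 0 → 0 - 0 = 0, borrow out 0
  col 10: (1 - 0 borrow-in) - 0 → 1 - 0 = 1, borrow out 0
Reading bits MSB→LSB: 10001000111
Strip leading zeros: 10001000111
= 10001000111


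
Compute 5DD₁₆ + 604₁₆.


Align and add column by column (LSB to MSB, each column mod 16 with carry):
  05DD
+ 0604
  ----
  col 0: D(13) + 4(4) + 0 (carry in) = 17 → 1(1), carry out 1
  col 1: D(13) + 0(0) + 1 (carry in) = 14 → E(14), carry out 0
  col 2: 5(5) + 6(6) + 0 (carry in) = 11 → B(11), carry out 0
  col 3: 0(0) + 0(0) + 0 (carry in) = 0 → 0(0), carry out 0
Reading digits MSB→LSB: 0BE1
Strip leading zeros: BE1
= 0xBE1


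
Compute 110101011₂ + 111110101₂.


Align and add column by column (LSB to MSB, carry propagating):
  0110101011
+ 0111110101
  ----------
  col 0: 1 + 1 + 0 (carry in) = 2 → bit 0, carry out 1
  col 1: 1 + 0 + 1 (carry in) = 2 → bit 0, carry out 1
  col 2: 0 + 1 + 1 (carry in) = 2 → bit 0, carry out 1
  col 3: 1 + 0 + 1 (carry in) = 2 → bit 0, carry out 1
  col 4: 0 + 1 + 1 (carry in) = 2 → bit 0, carry out 1
  col 5: 1 + 1 + 1 (carry in) = 3 → bit 1, carry out 1
  col 6: 0 + 1 + 1 (carry in) = 2 → bit 0, carry out 1
  col 7: 1 + 1 + 1 (carry in) = 3 → bit 1, carry out 1
  col 8: 1 + 1 + 1 (carry in) = 3 → bit 1, carry out 1
  col 9: 0 + 0 + 1 (carry in) = 1 → bit 1, carry out 0
Reading bits MSB→LSB: 1110100000
Strip leading zeros: 1110100000
= 1110100000


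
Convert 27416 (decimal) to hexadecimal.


Divide by 16 repeatedly:
27416 ÷ 16 = 1713 remainder 8 (8)
1713 ÷ 16 = 107 remainder 1 (1)
107 ÷ 16 = 6 remainder 11 (B)
6 ÷ 16 = 0 remainder 6 (6)
Reading remainders bottom-up:
= 0x6B18


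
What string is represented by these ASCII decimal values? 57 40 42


Codes (decimal): 57 40 42
Per-code ASCII lookup:
  57  (range 48-57: digits, 57 - 48 = 9) → '9'
  40  (special character) → '('
  42  (special character) → '*'
= '9(*'


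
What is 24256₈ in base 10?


Positional values:
Position 0: 6 × 8^0 = 6
Position 1: 5 × 8^1 = 40
Position 2: 2 × 8^2 = 128
Position 3: 4 × 8^3 = 2048
Position 4: 2 × 8^4 = 8192
Sum = 6 + 40 + 128 + 2048 + 8192
= 10414


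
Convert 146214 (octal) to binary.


Each octal digit → 3 binary bits:
  1 = 001
  4 = 100
  6 = 110
  2 = 010
  1 = 001
  4 = 100
Concatenate: 001 100 110 010 001 100
= 001100110010001100


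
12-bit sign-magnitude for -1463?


Sign bit: 1 (negative)
Magnitude: 1463 = 10110110111
= 110110110111


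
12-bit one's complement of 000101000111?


Original: 000101000111
Invert all bits:
  bit 0: 0 → 1
  bit 1: 0 → 1
  bit 2: 0 → 1
  bit 3: 1 → 0
  bit 4: 0 → 1
  bit 5: 1 → 0
  bit 6: 0 → 1
  bit 7: 0 → 1
  bit 8: 0 → 1
  bit 9: 1 → 0
  bit 10: 1 → 0
  bit 11: 1 → 0
= 111010111000


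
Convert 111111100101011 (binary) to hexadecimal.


Group into 4-bit nibbles: 0111111100101011
  0111 = 7
  1111 = F
  0010 = 2
  1011 = B
= 0x7F2B


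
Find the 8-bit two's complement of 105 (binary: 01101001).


Original: 01101001
Step 1 - Invert all bits: 10010110
Step 2 - Add 1: 10010110 + 1
= 10010111 (represents -105)


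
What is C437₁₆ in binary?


Each hex digit → 4 binary bits:
  C = 1100
  4 = 0100
  3 = 0011
  7 = 0111
Concatenate: 1100 0100 0011 0111
= 1100010000110111


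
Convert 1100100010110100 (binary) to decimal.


Positional values:
Bit 2: 1 × 2^2 = 4
Bit 4: 1 × 2^4 = 16
Bit 5: 1 × 2^5 = 32
Bit 7: 1 × 2^7 = 128
Bit 11: 1 × 2^11 = 2048
Bit 14: 1 × 2^14 = 16384
Bit 15: 1 × 2^15 = 32768
Sum = 4 + 16 + 32 + 128 + 2048 + 16384 + 32768
= 51380


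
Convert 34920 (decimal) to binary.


Divide by 2 repeatedly:
34920 ÷ 2 = 17460 remainder 0
17460 ÷ 2 = 8730 remainder 0
8730 ÷ 2 = 4365 remainder 0
4365 ÷ 2 = 2182 remainder 1
2182 ÷ 2 = 1091 remainder 0
1091 ÷ 2 = 545 remainder 1
545 ÷ 2 = 272 remainder 1
272 ÷ 2 = 136 remainder 0
136 ÷ 2 = 68 remainder 0
68 ÷ 2 = 34 remainder 0
34 ÷ 2 = 17 remainder 0
17 ÷ 2 = 8 remainder 1
8 ÷ 2 = 4 remainder 0
4 ÷ 2 = 2 remainder 0
2 ÷ 2 = 1 remainder 0
1 ÷ 2 = 0 remainder 1
Reading remainders bottom-up:
= 1000100001101000


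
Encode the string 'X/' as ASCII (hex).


String: 'X/'  (2 characters)
Per-character ASCII lookup:
  'X': uppercase starts at 65: 'X' = 65 + 23 = 88 → 0x58
  '/': special character: '/' = 47 → 0x2F
= 0x58 0x2F


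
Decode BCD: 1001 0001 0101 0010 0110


Each 4-bit group → digit:
  1001 → 9
  0001 → 1
  0101 → 5
  0010 → 2
  0110 → 6
= 91526


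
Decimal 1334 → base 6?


Divide by 6 repeatedly:
1334 ÷ 6 = 222 remainder 2
222 ÷ 6 = 37 remainder 0
37 ÷ 6 = 6 remainder 1
6 ÷ 6 = 1 remainder 0
1 ÷ 6 = 0 remainder 1
Reading remainders bottom-up:
= 10102


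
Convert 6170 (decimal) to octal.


Divide by 8 repeatedly:
6170 ÷ 8 = 771 remainder 2
771 ÷ 8 = 96 remainder 3
96 ÷ 8 = 12 remainder 0
12 ÷ 8 = 1 remainder 4
1 ÷ 8 = 0 remainder 1
Reading remainders bottom-up:
= 0o14032


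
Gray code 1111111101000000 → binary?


Gray code: 1111111101000000
MSB stays the same: 1
Each subsequent bit = prev_binary XOR current_gray:
  B[1] = 1 XOR 1 = 0
  B[2] = 0 XOR 1 = 1
  B[3] = 1 XOR 1 = 0
  B[4] = 0 XOR 1 = 1
  B[5] = 1 XOR 1 = 0
  B[6] = 0 XOR 1 = 1
  B[7] = 1 XOR 1 = 0
  B[8] = 0 XOR 0 = 0
  B[9] = 0 XOR 1 = 1
  B[10] = 1 XOR 0 = 1
  B[11] = 1 XOR 0 = 1
  B[12] = 1 XOR 0 = 1
  B[13] = 1 XOR 0 = 1
  B[14] = 1 XOR 0 = 1
  B[15] = 1 XOR 0 = 1
= 1010101001111111 (43647 decimal)


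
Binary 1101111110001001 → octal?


Group into 3-bit groups: 001101111110001001
  001 = 1
  101 = 5
  111 = 7
  110 = 6
  001 = 1
  001 = 1
= 0o157611


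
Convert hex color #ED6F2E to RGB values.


Hex: #ED6F2E
R = ED₁₆ = 237
G = 6F₁₆ = 111
B = 2E₁₆ = 46
= RGB(237, 111, 46)


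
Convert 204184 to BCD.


Each digit → 4-bit binary:
  2 → 0010
  0 → 0000
  4 → 0100
  1 → 0001
  8 → 1000
  4 → 0100
= 0010 0000 0100 0001 1000 0100


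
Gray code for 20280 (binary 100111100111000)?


Binary: 100111100111000
Gray code: G = B XOR (B >> 1)
B >> 1 = 010011110011100
100111100111000 XOR 010011110011100:
  1 XOR 0 = 1
  0 XOR 1 = 1
  0 XOR 0 = 0
  1 XOR 0 = 1
  1 XOR 1 = 0
  1 XOR 1 = 0
  1 XOR 1 = 0
  0 XOR 1 = 1
  0 XOR 0 = 0
  1 XOR 0 = 1
  1 XOR 1 = 0
  1 XOR 1 = 0
  0 XOR 1 = 1
  0 XOR 0 = 0
  0 XOR 0 = 0
= 110100010100100


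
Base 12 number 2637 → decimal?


Positional values (base 12):
  7 × 12^0 = 7 × 1 = 7
  3 × 12^1 = 3 × 12 = 36
  6 × 12^2 = 6 × 144 = 864
  2 × 12^3 = 2 × 1728 = 3456
Sum = 7 + 36 + 864 + 3456
= 4363


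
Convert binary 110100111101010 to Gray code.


Binary: 110100111101010
Gray code: G = B XOR (B >> 1)
B >> 1 = 011010011110101
110100111101010 XOR 011010011110101:
  1 XOR 0 = 1
  1 XOR 1 = 0
  0 XOR 1 = 1
  1 XOR 0 = 1
  0 XOR 1 = 1
  0 XOR 0 = 0
  1 XOR 0 = 1
  1 XOR 1 = 0
  1 XOR 1 = 0
  1 XOR 1 = 0
  0 XOR 1 = 1
  1 XOR 0 = 1
  0 XOR 1 = 1
  1 XOR 0 = 1
  0 XOR 1 = 1
= 101110100011111


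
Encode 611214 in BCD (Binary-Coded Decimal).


Each digit → 4-bit binary:
  6 → 0110
  1 → 0001
  1 → 0001
  2 → 0010
  1 → 0001
  4 → 0100
= 0110 0001 0001 0010 0001 0100


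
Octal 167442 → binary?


Each octal digit → 3 binary bits:
  1 = 001
  6 = 110
  7 = 111
  4 = 100
  4 = 100
  2 = 010
Concatenate: 001 110 111 100 100 010
= 001110111100100010


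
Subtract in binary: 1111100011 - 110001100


Align and subtract column by column (LSB to MSB, borrowing when needed):
  1111100011
- 0110001100
  ----------
  col 0: (1 - 0 borrow-in) - 0 → 1 - 0 = 1, borrow out 0
  col 1: (1 - 0 borrow-in) - 0 → 1 - 0 = 1, borrow out 0
  col 2: (0 - 0 borrow-in) - 1 → borrow from next column: (0+2) - 1 = 1, borrow out 1
  col 3: (0 - 1 borrow-in) - 1 → borrow from next column: (-1+2) - 1 = 0, borrow out 1
  col 4: (0 - 1 borrow-in) - 0 → borrow from next column: (-1+2) - 0 = 1, borrow out 1
  col 5: (1 - 1 borrow-in) - 0 → 0 - 0 = 0, borrow out 0
  col 6: (1 - 0 borrow-in) - 0 → 1 - 0 = 1, borrow out 0
  col 7: (1 - 0 borrow-in) - 1 → 1 - 1 = 0, borrow out 0
  col 8: (1 - 0 borrow-in) - 1 → 1 - 1 = 0, borrow out 0
  col 9: (1 - 0 borrow-in) - 0 → 1 - 0 = 1, borrow out 0
Reading bits MSB→LSB: 1001010111
Strip leading zeros: 1001010111
= 1001010111
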